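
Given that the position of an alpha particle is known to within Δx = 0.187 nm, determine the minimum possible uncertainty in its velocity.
42.436 m/s

Using the Heisenberg uncertainty principle and Δp = mΔv:
ΔxΔp ≥ ℏ/2
Δx(mΔv) ≥ ℏ/2

The minimum uncertainty in velocity is:
Δv_min = ℏ/(2mΔx)
Δv_min = (1.055e-34 J·s) / (2 × 6.645e-27 kg × 1.870e-10 m)
Δv_min = 4.244e+01 m/s = 42.436 m/s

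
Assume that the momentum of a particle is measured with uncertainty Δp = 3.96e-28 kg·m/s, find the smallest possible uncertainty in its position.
133.153 nm

Using the Heisenberg uncertainty principle:
ΔxΔp ≥ ℏ/2

The minimum uncertainty in position is:
Δx_min = ℏ/(2Δp)
Δx_min = (1.055e-34 J·s) / (2 × 3.960e-28 kg·m/s)
Δx_min = 1.332e-07 m = 133.153 nm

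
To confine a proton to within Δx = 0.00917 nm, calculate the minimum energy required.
61.690 meV

Localizing a particle requires giving it sufficient momentum uncertainty:

1. From uncertainty principle: Δp ≥ ℏ/(2Δx)
   Δp_min = (1.055e-34 J·s) / (2 × 9.170e-12 m)
   Δp_min = 5.750e-24 kg·m/s

2. This momentum uncertainty corresponds to kinetic energy:
   KE ≈ (Δp)²/(2m) = (5.750e-24)²/(2 × 1.673e-27 kg)
   KE = 9.884e-21 J = 61.690 meV

Tighter localization requires more energy.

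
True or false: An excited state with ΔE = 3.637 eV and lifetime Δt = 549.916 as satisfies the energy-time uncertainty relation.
Yes, it satisfies the uncertainty relation.

Calculate the product ΔEΔt:
ΔE = 3.637 eV = 5.827e-19 J
ΔEΔt = (5.827e-19 J) × (5.499e-16 s)
ΔEΔt = 3.204e-34 J·s

Compare to the minimum allowed value ℏ/2:
ℏ/2 = 5.273e-35 J·s

Since ΔEΔt = 3.204e-34 J·s ≥ 5.273e-35 J·s = ℏ/2,
this satisfies the uncertainty relation.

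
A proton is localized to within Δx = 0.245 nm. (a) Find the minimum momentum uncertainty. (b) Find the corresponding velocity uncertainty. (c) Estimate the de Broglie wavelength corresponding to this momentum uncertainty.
(a) Δp_min = 2.152 × 10^-25 kg·m/s
(b) Δv_min = 128.671 m/s
(c) λ_dB = 3.079 nm

Step-by-step:

(a) From the uncertainty principle:
Δp_min = ℏ/(2Δx) = (1.055e-34 J·s)/(2 × 2.450e-10 m) = 2.152e-25 kg·m/s

(b) The velocity uncertainty:
Δv = Δp/m = (2.152e-25 kg·m/s)/(1.673e-27 kg) = 1.287e+02 m/s = 128.671 m/s

(c) The de Broglie wavelength for this momentum:
λ = h/p = (6.626e-34 J·s)/(2.152e-25 kg·m/s) = 3.079e-09 m = 3.079 nm

Note: The de Broglie wavelength is comparable to the localization size, as expected from wave-particle duality.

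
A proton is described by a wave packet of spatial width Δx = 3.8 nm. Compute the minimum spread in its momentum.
1.388 × 10^-26 kg·m/s

For a wave packet, the spatial width Δx and momentum spread Δp are related by the uncertainty principle:
ΔxΔp ≥ ℏ/2

The minimum momentum spread is:
Δp_min = ℏ/(2Δx)
Δp_min = (1.055e-34 J·s) / (2 × 3.800e-09 m)
Δp_min = 1.388e-26 kg·m/s

A wave packet cannot have both a well-defined position and well-defined momentum.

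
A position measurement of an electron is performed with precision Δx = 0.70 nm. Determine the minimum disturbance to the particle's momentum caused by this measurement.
7.533 × 10^-26 kg·m/s

The uncertainty principle implies that measuring position disturbs momentum:
ΔxΔp ≥ ℏ/2

When we measure position with precision Δx, we necessarily introduce a momentum uncertainty:
Δp ≥ ℏ/(2Δx)
Δp_min = (1.055e-34 J·s) / (2 × 7.000e-10 m)
Δp_min = 7.533e-26 kg·m/s

The more precisely we measure position, the greater the momentum disturbance.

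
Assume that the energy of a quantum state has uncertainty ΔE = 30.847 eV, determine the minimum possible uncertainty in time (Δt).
10.669 as

Using the energy-time uncertainty principle:
ΔEΔt ≥ ℏ/2

The minimum uncertainty in time is:
Δt_min = ℏ/(2ΔE)
Δt_min = (1.055e-34 J·s) / (2 × 4.942e-18 J)
Δt_min = 1.067e-17 s = 10.669 as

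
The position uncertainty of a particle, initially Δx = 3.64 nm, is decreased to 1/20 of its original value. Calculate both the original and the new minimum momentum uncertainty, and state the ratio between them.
Original Δp_min = 1.449 × 10^-26 kg·m/s; new Δp'_min = 2.897 × 10^-25 kg·m/s; ratio Δp'_min/Δp_min = 20.

From the uncertainty principle ΔxΔp ≥ ℏ/2, the minimum momentum uncertainty is Δp_min = ℏ/(2Δx).

Original (Δx = 3.64 nm = 3.640e-09 m):
Δp_min = (1.055e-34 J·s)/(2 × 3.640e-09 m) = 1.449e-26 kg·m/s

When Δx → (1/20)Δx:
Δp'_min = ℏ/(2 × (1/20)Δx) = 20 × ℏ/(2Δx) = 20 × Δp_min
Δp'_min = 20 × 1.449e-26 kg·m/s = 2.897e-25 kg·m/s

Since Δp_min ∝ 1/Δx, when Δx is decreased to 1/20 of its original value, Δp_min increases to 20 times its original value.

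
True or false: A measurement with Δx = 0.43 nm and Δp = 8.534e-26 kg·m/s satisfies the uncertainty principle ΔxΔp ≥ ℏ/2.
No, it violates the uncertainty principle (impossible measurement).

Calculate the product ΔxΔp:
ΔxΔp = (4.300e-10 m) × (8.534e-26 kg·m/s)
ΔxΔp = 3.670e-35 J·s

Compare to the minimum allowed value ℏ/2:
ℏ/2 = 5.273e-35 J·s

Since ΔxΔp = 3.670e-35 J·s < 5.273e-35 J·s = ℏ/2,
the measurement violates the uncertainty principle.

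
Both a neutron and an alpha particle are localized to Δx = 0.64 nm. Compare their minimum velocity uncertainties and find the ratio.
The neutron has the larger minimum velocity uncertainty, by a ratio of 4.0.

For both particles, Δp_min = ℏ/(2Δx) = 8.239e-26 kg·m/s (same for both).

The velocity uncertainty is Δv = Δp/m:
- neutron: Δv = 8.239e-26 / 1.675e-27 = 4.919e+01 m/s = 49.189 m/s
- alpha particle: Δv = 8.239e-26 / 6.645e-27 = 1.240e+01 m/s = 12.399 m/s

Ratio: 4.919e+01 / 1.240e+01 = 4.0

The lighter particle has larger velocity uncertainty because Δv ∝ 1/m.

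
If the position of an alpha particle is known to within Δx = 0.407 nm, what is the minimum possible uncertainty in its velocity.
19.498 m/s

Using the Heisenberg uncertainty principle and Δp = mΔv:
ΔxΔp ≥ ℏ/2
Δx(mΔv) ≥ ℏ/2

The minimum uncertainty in velocity is:
Δv_min = ℏ/(2mΔx)
Δv_min = (1.055e-34 J·s) / (2 × 6.645e-27 kg × 4.070e-10 m)
Δv_min = 1.950e+01 m/s = 19.498 m/s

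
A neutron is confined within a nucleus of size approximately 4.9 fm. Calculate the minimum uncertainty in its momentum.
1.076 × 10^-20 kg·m/s

Using the Heisenberg uncertainty principle:
ΔxΔp ≥ ℏ/2

With Δx ≈ L = 4.900e-15 m (the confinement size):
Δp_min = ℏ/(2Δx)
Δp_min = (1.055e-34 J·s) / (2 × 4.900e-15 m)
Δp_min = 1.076e-20 kg·m/s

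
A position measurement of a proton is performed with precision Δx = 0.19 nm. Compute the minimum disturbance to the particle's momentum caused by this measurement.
2.775 × 10^-25 kg·m/s

The uncertainty principle implies that measuring position disturbs momentum:
ΔxΔp ≥ ℏ/2

When we measure position with precision Δx, we necessarily introduce a momentum uncertainty:
Δp ≥ ℏ/(2Δx)
Δp_min = (1.055e-34 J·s) / (2 × 1.900e-10 m)
Δp_min = 2.775e-25 kg·m/s

The more precisely we measure position, the greater the momentum disturbance.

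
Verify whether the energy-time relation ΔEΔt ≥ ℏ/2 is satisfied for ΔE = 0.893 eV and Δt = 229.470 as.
No, it violates the uncertainty relation.

Calculate the product ΔEΔt:
ΔE = 0.893 eV = 1.431e-19 J
ΔEΔt = (1.431e-19 J) × (2.295e-16 s)
ΔEΔt = 3.283e-35 J·s

Compare to the minimum allowed value ℏ/2:
ℏ/2 = 5.273e-35 J·s

Since ΔEΔt = 3.283e-35 J·s < 5.273e-35 J·s = ℏ/2,
this violates the uncertainty relation.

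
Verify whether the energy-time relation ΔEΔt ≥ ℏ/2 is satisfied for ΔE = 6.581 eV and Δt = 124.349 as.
Yes, it satisfies the uncertainty relation.

Calculate the product ΔEΔt:
ΔE = 6.581 eV = 1.054e-18 J
ΔEΔt = (1.054e-18 J) × (1.243e-16 s)
ΔEΔt = 1.311e-34 J·s

Compare to the minimum allowed value ℏ/2:
ℏ/2 = 5.273e-35 J·s

Since ΔEΔt = 1.311e-34 J·s ≥ 5.273e-35 J·s = ℏ/2,
this satisfies the uncertainty relation.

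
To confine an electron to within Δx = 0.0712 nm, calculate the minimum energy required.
1.879 eV

Localizing a particle requires giving it sufficient momentum uncertainty:

1. From uncertainty principle: Δp ≥ ℏ/(2Δx)
   Δp_min = (1.055e-34 J·s) / (2 × 7.120e-11 m)
   Δp_min = 7.406e-25 kg·m/s

2. This momentum uncertainty corresponds to kinetic energy:
   KE ≈ (Δp)²/(2m) = (7.406e-25)²/(2 × 9.109e-31 kg)
   KE = 3.010e-19 J = 1.879 eV

Tighter localization requires more energy.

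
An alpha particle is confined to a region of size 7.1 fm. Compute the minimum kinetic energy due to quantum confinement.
25.904 keV

Using the uncertainty principle:

1. Position uncertainty: Δx ≈ 7.100e-15 m
2. Minimum momentum uncertainty: Δp = ℏ/(2Δx) = 7.427e-21 kg·m/s
3. Minimum kinetic energy:
   KE = (Δp)²/(2m) = (7.427e-21)²/(2 × 6.645e-27 kg)
   KE = 4.150e-15 J = 25.904 keV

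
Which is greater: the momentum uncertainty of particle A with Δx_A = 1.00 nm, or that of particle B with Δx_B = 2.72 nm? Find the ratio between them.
Particle A has the larger minimum momentum uncertainty, by a factor of 2.72.

For each particle, the minimum momentum uncertainty is Δp_min = ℏ/(2Δx):

Particle A: Δp_A = ℏ/(2×1.000e-09 m) = 5.273e-26 kg·m/s
Particle B: Δp_B = ℏ/(2×2.720e-09 m) = 1.939e-26 kg·m/s

Ratio: Δp_A/Δp_B = 2.72

Since Δp_min ∝ 1/Δx, the particle with smaller position uncertainty (A) has larger momentum uncertainty.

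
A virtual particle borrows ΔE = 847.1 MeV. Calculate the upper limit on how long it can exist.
3.885 × 10^-25 s

Using the energy-time uncertainty principle:
ΔEΔt ≥ ℏ/2

For a virtual particle borrowing energy ΔE, the maximum lifetime is:
Δt_max = ℏ/(2ΔE)

Converting energy:
ΔE = 847.1 MeV = 1.357e-10 J

Δt_max = (1.055e-34 J·s) / (2 × 1.357e-10 J)
Δt_max = 3.885e-25 s = 3.885 × 10^-25 s

Virtual particles with higher borrowed energy exist for shorter times.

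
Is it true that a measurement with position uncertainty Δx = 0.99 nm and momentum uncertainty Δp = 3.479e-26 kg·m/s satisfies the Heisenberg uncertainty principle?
No, it violates the uncertainty principle (impossible measurement).

Calculate the product ΔxΔp:
ΔxΔp = (9.900e-10 m) × (3.479e-26 kg·m/s)
ΔxΔp = 3.444e-35 J·s

Compare to the minimum allowed value ℏ/2:
ℏ/2 = 5.273e-35 J·s

Since ΔxΔp = 3.444e-35 J·s < 5.273e-35 J·s = ℏ/2,
the measurement violates the uncertainty principle.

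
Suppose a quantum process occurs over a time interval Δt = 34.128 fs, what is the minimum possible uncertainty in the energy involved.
9.643 meV

Using the energy-time uncertainty principle:
ΔEΔt ≥ ℏ/2

The minimum uncertainty in energy is:
ΔE_min = ℏ/(2Δt)
ΔE_min = (1.055e-34 J·s) / (2 × 3.413e-14 s)
ΔE_min = 1.545e-21 J = 9.643 meV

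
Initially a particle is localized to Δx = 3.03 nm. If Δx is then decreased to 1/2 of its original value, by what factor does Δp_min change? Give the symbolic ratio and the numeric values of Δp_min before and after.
Original Δp_min = 1.740 × 10^-26 kg·m/s; new Δp'_min = 3.480 × 10^-26 kg·m/s; ratio Δp'_min/Δp_min = 2.

From the uncertainty principle ΔxΔp ≥ ℏ/2, the minimum momentum uncertainty is Δp_min = ℏ/(2Δx).

Original (Δx = 3.03 nm = 3.030e-09 m):
Δp_min = (1.055e-34 J·s)/(2 × 3.030e-09 m) = 1.740e-26 kg·m/s

When Δx → (1/2)Δx:
Δp'_min = ℏ/(2 × (1/2)Δx) = 2 × ℏ/(2Δx) = 2 × Δp_min
Δp'_min = 2 × 1.740e-26 kg·m/s = 3.480e-26 kg·m/s

Since Δp_min ∝ 1/Δx, when Δx is decreased to 1/2 of its original value, Δp_min increases to 2 times its original value.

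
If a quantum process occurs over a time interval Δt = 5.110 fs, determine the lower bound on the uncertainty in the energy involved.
64.404 meV

Using the energy-time uncertainty principle:
ΔEΔt ≥ ℏ/2

The minimum uncertainty in energy is:
ΔE_min = ℏ/(2Δt)
ΔE_min = (1.055e-34 J·s) / (2 × 5.110e-15 s)
ΔE_min = 1.032e-20 J = 64.404 meV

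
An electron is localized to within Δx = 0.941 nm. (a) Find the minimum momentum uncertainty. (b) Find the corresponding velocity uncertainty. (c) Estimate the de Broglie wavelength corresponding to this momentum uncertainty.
(a) Δp_min = 5.603 × 10^-26 kg·m/s
(b) Δv_min = 61.513 km/s
(c) λ_dB = 11.825 nm

Step-by-step:

(a) From the uncertainty principle:
Δp_min = ℏ/(2Δx) = (1.055e-34 J·s)/(2 × 9.410e-10 m) = 5.603e-26 kg·m/s

(b) The velocity uncertainty:
Δv = Δp/m = (5.603e-26 kg·m/s)/(9.109e-31 kg) = 6.151e+04 m/s = 61.513 km/s

(c) The de Broglie wavelength for this momentum:
λ = h/p = (6.626e-34 J·s)/(5.603e-26 kg·m/s) = 1.182e-08 m = 11.825 nm

Note: The de Broglie wavelength is comparable to the localization size, as expected from wave-particle duality.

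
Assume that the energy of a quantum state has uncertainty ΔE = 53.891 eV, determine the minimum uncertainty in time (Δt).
6.107 as

Using the energy-time uncertainty principle:
ΔEΔt ≥ ℏ/2

The minimum uncertainty in time is:
Δt_min = ℏ/(2ΔE)
Δt_min = (1.055e-34 J·s) / (2 × 8.634e-18 J)
Δt_min = 6.107e-18 s = 6.107 as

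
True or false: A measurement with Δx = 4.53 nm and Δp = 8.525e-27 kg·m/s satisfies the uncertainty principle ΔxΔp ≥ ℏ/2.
No, it violates the uncertainty principle (impossible measurement).

Calculate the product ΔxΔp:
ΔxΔp = (4.530e-09 m) × (8.525e-27 kg·m/s)
ΔxΔp = 3.862e-35 J·s

Compare to the minimum allowed value ℏ/2:
ℏ/2 = 5.273e-35 J·s

Since ΔxΔp = 3.862e-35 J·s < 5.273e-35 J·s = ℏ/2,
the measurement violates the uncertainty principle.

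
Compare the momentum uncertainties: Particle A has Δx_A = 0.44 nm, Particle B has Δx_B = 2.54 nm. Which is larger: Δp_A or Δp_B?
Particle A has the larger minimum momentum uncertainty, by a factor of 5.77.

For each particle, the minimum momentum uncertainty is Δp_min = ℏ/(2Δx):

Particle A: Δp_A = ℏ/(2×4.400e-10 m) = 1.198e-25 kg·m/s
Particle B: Δp_B = ℏ/(2×2.540e-09 m) = 2.076e-26 kg·m/s

Ratio: Δp_A/Δp_B = 5.77

Since Δp_min ∝ 1/Δx, the particle with smaller position uncertainty (A) has larger momentum uncertainty.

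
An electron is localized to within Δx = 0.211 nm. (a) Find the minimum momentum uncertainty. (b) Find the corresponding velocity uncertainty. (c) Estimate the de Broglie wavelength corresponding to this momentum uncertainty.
(a) Δp_min = 2.499 × 10^-25 kg·m/s
(b) Δv_min = 274.331 km/s
(c) λ_dB = 2.652 nm

Step-by-step:

(a) From the uncertainty principle:
Δp_min = ℏ/(2Δx) = (1.055e-34 J·s)/(2 × 2.110e-10 m) = 2.499e-25 kg·m/s

(b) The velocity uncertainty:
Δv = Δp/m = (2.499e-25 kg·m/s)/(9.109e-31 kg) = 2.743e+05 m/s = 274.331 km/s

(c) The de Broglie wavelength for this momentum:
λ = h/p = (6.626e-34 J·s)/(2.499e-25 kg·m/s) = 2.652e-09 m = 2.652 nm

Note: The de Broglie wavelength is comparable to the localization size, as expected from wave-particle duality.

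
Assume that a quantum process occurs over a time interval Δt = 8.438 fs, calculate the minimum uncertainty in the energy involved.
39.003 meV

Using the energy-time uncertainty principle:
ΔEΔt ≥ ℏ/2

The minimum uncertainty in energy is:
ΔE_min = ℏ/(2Δt)
ΔE_min = (1.055e-34 J·s) / (2 × 8.438e-15 s)
ΔE_min = 6.249e-21 J = 39.003 meV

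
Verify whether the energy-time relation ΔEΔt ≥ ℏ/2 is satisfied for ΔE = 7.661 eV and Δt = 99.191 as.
Yes, it satisfies the uncertainty relation.

Calculate the product ΔEΔt:
ΔE = 7.661 eV = 1.227e-18 J
ΔEΔt = (1.227e-18 J) × (9.919e-17 s)
ΔEΔt = 1.217e-34 J·s

Compare to the minimum allowed value ℏ/2:
ℏ/2 = 5.273e-35 J·s

Since ΔEΔt = 1.217e-34 J·s ≥ 5.273e-35 J·s = ℏ/2,
this satisfies the uncertainty relation.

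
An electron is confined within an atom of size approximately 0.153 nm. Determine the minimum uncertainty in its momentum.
3.446 × 10^-25 kg·m/s

Using the Heisenberg uncertainty principle:
ΔxΔp ≥ ℏ/2

With Δx ≈ L = 1.530e-10 m (the confinement size):
Δp_min = ℏ/(2Δx)
Δp_min = (1.055e-34 J·s) / (2 × 1.530e-10 m)
Δp_min = 3.446e-25 kg·m/s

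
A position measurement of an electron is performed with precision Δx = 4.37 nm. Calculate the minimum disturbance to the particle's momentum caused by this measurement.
1.207 × 10^-26 kg·m/s

The uncertainty principle implies that measuring position disturbs momentum:
ΔxΔp ≥ ℏ/2

When we measure position with precision Δx, we necessarily introduce a momentum uncertainty:
Δp ≥ ℏ/(2Δx)
Δp_min = (1.055e-34 J·s) / (2 × 4.370e-09 m)
Δp_min = 1.207e-26 kg·m/s

The more precisely we measure position, the greater the momentum disturbance.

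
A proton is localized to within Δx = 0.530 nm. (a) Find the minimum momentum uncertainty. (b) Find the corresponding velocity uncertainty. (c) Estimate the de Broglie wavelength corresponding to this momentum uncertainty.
(a) Δp_min = 9.949 × 10^-26 kg·m/s
(b) Δv_min = 59.480 m/s
(c) λ_dB = 6.660 nm

Step-by-step:

(a) From the uncertainty principle:
Δp_min = ℏ/(2Δx) = (1.055e-34 J·s)/(2 × 5.300e-10 m) = 9.949e-26 kg·m/s

(b) The velocity uncertainty:
Δv = Δp/m = (9.949e-26 kg·m/s)/(1.673e-27 kg) = 5.948e+01 m/s = 59.480 m/s

(c) The de Broglie wavelength for this momentum:
λ = h/p = (6.626e-34 J·s)/(9.949e-26 kg·m/s) = 6.660e-09 m = 6.660 nm

Note: The de Broglie wavelength is comparable to the localization size, as expected from wave-particle duality.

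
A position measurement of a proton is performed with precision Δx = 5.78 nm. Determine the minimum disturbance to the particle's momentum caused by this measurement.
9.123 × 10^-27 kg·m/s

The uncertainty principle implies that measuring position disturbs momentum:
ΔxΔp ≥ ℏ/2

When we measure position with precision Δx, we necessarily introduce a momentum uncertainty:
Δp ≥ ℏ/(2Δx)
Δp_min = (1.055e-34 J·s) / (2 × 5.780e-09 m)
Δp_min = 9.123e-27 kg·m/s

The more precisely we measure position, the greater the momentum disturbance.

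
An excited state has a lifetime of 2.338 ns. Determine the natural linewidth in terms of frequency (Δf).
34.037 MHz

Using the energy-time uncertainty principle and E = hf:
ΔEΔt ≥ ℏ/2
hΔf·Δt ≥ ℏ/2

The minimum frequency uncertainty is:
Δf = ℏ/(2hτ) = 1/(4πτ)
Δf = 1/(4π × 2.338e-09 s)
Δf = 3.404e+07 Hz = 34.037 MHz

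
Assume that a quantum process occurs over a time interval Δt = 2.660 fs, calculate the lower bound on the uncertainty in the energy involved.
123.724 meV

Using the energy-time uncertainty principle:
ΔEΔt ≥ ℏ/2

The minimum uncertainty in energy is:
ΔE_min = ℏ/(2Δt)
ΔE_min = (1.055e-34 J·s) / (2 × 2.660e-15 s)
ΔE_min = 1.982e-20 J = 123.724 meV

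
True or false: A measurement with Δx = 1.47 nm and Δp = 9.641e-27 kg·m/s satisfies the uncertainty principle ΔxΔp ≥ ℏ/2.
No, it violates the uncertainty principle (impossible measurement).

Calculate the product ΔxΔp:
ΔxΔp = (1.470e-09 m) × (9.641e-27 kg·m/s)
ΔxΔp = 1.417e-35 J·s

Compare to the minimum allowed value ℏ/2:
ℏ/2 = 5.273e-35 J·s

Since ΔxΔp = 1.417e-35 J·s < 5.273e-35 J·s = ℏ/2,
the measurement violates the uncertainty principle.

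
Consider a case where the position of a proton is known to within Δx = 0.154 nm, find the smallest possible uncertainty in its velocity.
204.705 m/s

Using the Heisenberg uncertainty principle and Δp = mΔv:
ΔxΔp ≥ ℏ/2
Δx(mΔv) ≥ ℏ/2

The minimum uncertainty in velocity is:
Δv_min = ℏ/(2mΔx)
Δv_min = (1.055e-34 J·s) / (2 × 1.673e-27 kg × 1.540e-10 m)
Δv_min = 2.047e+02 m/s = 204.705 m/s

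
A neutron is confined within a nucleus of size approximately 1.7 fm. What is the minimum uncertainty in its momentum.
3.102 × 10^-20 kg·m/s

Using the Heisenberg uncertainty principle:
ΔxΔp ≥ ℏ/2

With Δx ≈ L = 1.700e-15 m (the confinement size):
Δp_min = ℏ/(2Δx)
Δp_min = (1.055e-34 J·s) / (2 × 1.700e-15 m)
Δp_min = 3.102e-20 kg·m/s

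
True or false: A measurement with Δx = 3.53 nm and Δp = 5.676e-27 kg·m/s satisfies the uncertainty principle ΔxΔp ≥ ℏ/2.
No, it violates the uncertainty principle (impossible measurement).

Calculate the product ΔxΔp:
ΔxΔp = (3.530e-09 m) × (5.676e-27 kg·m/s)
ΔxΔp = 2.004e-35 J·s

Compare to the minimum allowed value ℏ/2:
ℏ/2 = 5.273e-35 J·s

Since ΔxΔp = 2.004e-35 J·s < 5.273e-35 J·s = ℏ/2,
the measurement violates the uncertainty principle.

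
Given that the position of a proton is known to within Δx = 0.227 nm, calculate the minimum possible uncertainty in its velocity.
138.875 m/s

Using the Heisenberg uncertainty principle and Δp = mΔv:
ΔxΔp ≥ ℏ/2
Δx(mΔv) ≥ ℏ/2

The minimum uncertainty in velocity is:
Δv_min = ℏ/(2mΔx)
Δv_min = (1.055e-34 J·s) / (2 × 1.673e-27 kg × 2.270e-10 m)
Δv_min = 1.389e+02 m/s = 138.875 m/s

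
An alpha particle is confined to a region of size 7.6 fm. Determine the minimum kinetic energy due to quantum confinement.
22.607 keV

Using the uncertainty principle:

1. Position uncertainty: Δx ≈ 7.600e-15 m
2. Minimum momentum uncertainty: Δp = ℏ/(2Δx) = 6.938e-21 kg·m/s
3. Minimum kinetic energy:
   KE = (Δp)²/(2m) = (6.938e-21)²/(2 × 6.645e-27 kg)
   KE = 3.622e-15 J = 22.607 keV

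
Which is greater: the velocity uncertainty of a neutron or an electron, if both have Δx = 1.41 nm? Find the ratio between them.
The electron has the larger minimum velocity uncertainty, by a ratio of 1838.7.

For both particles, Δp_min = ℏ/(2Δx) = 3.740e-26 kg·m/s (same for both).

The velocity uncertainty is Δv = Δp/m:
- neutron: Δv = 3.740e-26 / 1.675e-27 = 2.233e+01 m/s = 22.327 m/s
- electron: Δv = 3.740e-26 / 9.109e-31 = 4.105e+04 m/s = 41.052 km/s

Ratio: 4.105e+04 / 2.233e+01 = 1838.7

The lighter particle has larger velocity uncertainty because Δv ∝ 1/m.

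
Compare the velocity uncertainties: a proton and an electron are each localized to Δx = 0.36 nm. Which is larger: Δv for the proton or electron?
The electron has the larger minimum velocity uncertainty, by a ratio of 1836.2.

For both particles, Δp_min = ℏ/(2Δx) = 1.465e-25 kg·m/s (same for both).

The velocity uncertainty is Δv = Δp/m:
- proton: Δv = 1.465e-25 / 1.673e-27 = 8.757e+01 m/s = 87.568 m/s
- electron: Δv = 1.465e-25 / 9.109e-31 = 1.608e+05 m/s = 160.788 km/s

Ratio: 1.608e+05 / 8.757e+01 = 1836.2

The lighter particle has larger velocity uncertainty because Δv ∝ 1/m.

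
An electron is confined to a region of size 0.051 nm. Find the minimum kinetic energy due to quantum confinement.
3.662 eV

Using the uncertainty principle:

1. Position uncertainty: Δx ≈ 5.100e-11 m
2. Minimum momentum uncertainty: Δp = ℏ/(2Δx) = 1.034e-24 kg·m/s
3. Minimum kinetic energy:
   KE = (Δp)²/(2m) = (1.034e-24)²/(2 × 9.109e-31 kg)
   KE = 5.867e-19 J = 3.662 eV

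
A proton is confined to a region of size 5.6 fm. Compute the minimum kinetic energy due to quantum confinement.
165.416 keV

Using the uncertainty principle:

1. Position uncertainty: Δx ≈ 5.600e-15 m
2. Minimum momentum uncertainty: Δp = ℏ/(2Δx) = 9.416e-21 kg·m/s
3. Minimum kinetic energy:
   KE = (Δp)²/(2m) = (9.416e-21)²/(2 × 1.673e-27 kg)
   KE = 2.650e-14 J = 165.416 keV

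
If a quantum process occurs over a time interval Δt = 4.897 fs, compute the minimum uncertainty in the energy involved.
67.206 meV

Using the energy-time uncertainty principle:
ΔEΔt ≥ ℏ/2

The minimum uncertainty in energy is:
ΔE_min = ℏ/(2Δt)
ΔE_min = (1.055e-34 J·s) / (2 × 4.897e-15 s)
ΔE_min = 1.077e-20 J = 67.206 meV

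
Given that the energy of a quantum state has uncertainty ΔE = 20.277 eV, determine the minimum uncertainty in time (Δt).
16.231 as

Using the energy-time uncertainty principle:
ΔEΔt ≥ ℏ/2

The minimum uncertainty in time is:
Δt_min = ℏ/(2ΔE)
Δt_min = (1.055e-34 J·s) / (2 × 3.249e-18 J)
Δt_min = 1.623e-17 s = 16.231 as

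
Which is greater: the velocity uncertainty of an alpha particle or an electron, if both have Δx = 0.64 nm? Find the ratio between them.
The electron has the larger minimum velocity uncertainty, by a ratio of 7294.3.

For both particles, Δp_min = ℏ/(2Δx) = 8.239e-26 kg·m/s (same for both).

The velocity uncertainty is Δv = Δp/m:
- alpha particle: Δv = 8.239e-26 / 6.645e-27 = 1.240e+01 m/s = 12.399 m/s
- electron: Δv = 8.239e-26 / 9.109e-31 = 9.044e+04 m/s = 90.443 km/s

Ratio: 9.044e+04 / 1.240e+01 = 7294.3

The lighter particle has larger velocity uncertainty because Δv ∝ 1/m.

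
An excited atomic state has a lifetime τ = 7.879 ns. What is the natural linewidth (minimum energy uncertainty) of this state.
41.770 neV

Using the energy-time uncertainty principle:
ΔEΔt ≥ ℏ/2

The lifetime τ represents the time uncertainty Δt.
The natural linewidth (minimum energy uncertainty) is:

ΔE = ℏ/(2τ)
ΔE = (1.055e-34 J·s) / (2 × 7.879e-09 s)
ΔE = 6.692e-27 J = 41.770 neV

This natural linewidth limits the precision of spectroscopic measurements.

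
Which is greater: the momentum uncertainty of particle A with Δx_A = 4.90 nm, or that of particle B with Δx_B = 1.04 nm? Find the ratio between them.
Particle B has the larger minimum momentum uncertainty, by a factor of 4.71.

For each particle, the minimum momentum uncertainty is Δp_min = ℏ/(2Δx):

Particle A: Δp_A = ℏ/(2×4.900e-09 m) = 1.076e-26 kg·m/s
Particle B: Δp_B = ℏ/(2×1.040e-09 m) = 5.070e-26 kg·m/s

Ratio: Δp_B/Δp_A = 4.71

Since Δp_min ∝ 1/Δx, the particle with smaller position uncertainty (B) has larger momentum uncertainty.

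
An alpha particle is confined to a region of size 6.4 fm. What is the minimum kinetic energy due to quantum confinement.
31.880 keV

Using the uncertainty principle:

1. Position uncertainty: Δx ≈ 6.400e-15 m
2. Minimum momentum uncertainty: Δp = ℏ/(2Δx) = 8.239e-21 kg·m/s
3. Minimum kinetic energy:
   KE = (Δp)²/(2m) = (8.239e-21)²/(2 × 6.645e-27 kg)
   KE = 5.108e-15 J = 31.880 keV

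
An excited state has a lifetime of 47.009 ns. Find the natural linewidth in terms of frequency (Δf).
1.693 MHz

Using the energy-time uncertainty principle and E = hf:
ΔEΔt ≥ ℏ/2
hΔf·Δt ≥ ℏ/2

The minimum frequency uncertainty is:
Δf = ℏ/(2hτ) = 1/(4πτ)
Δf = 1/(4π × 4.701e-08 s)
Δf = 1.693e+06 Hz = 1.693 MHz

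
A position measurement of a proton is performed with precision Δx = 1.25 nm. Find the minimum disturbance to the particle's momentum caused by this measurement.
4.218 × 10^-26 kg·m/s

The uncertainty principle implies that measuring position disturbs momentum:
ΔxΔp ≥ ℏ/2

When we measure position with precision Δx, we necessarily introduce a momentum uncertainty:
Δp ≥ ℏ/(2Δx)
Δp_min = (1.055e-34 J·s) / (2 × 1.250e-09 m)
Δp_min = 4.218e-26 kg·m/s

The more precisely we measure position, the greater the momentum disturbance.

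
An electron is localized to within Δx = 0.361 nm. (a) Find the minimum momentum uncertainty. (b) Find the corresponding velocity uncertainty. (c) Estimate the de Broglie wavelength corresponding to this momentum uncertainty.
(a) Δp_min = 1.461 × 10^-25 kg·m/s
(b) Δv_min = 160.343 km/s
(c) λ_dB = 4.536 nm

Step-by-step:

(a) From the uncertainty principle:
Δp_min = ℏ/(2Δx) = (1.055e-34 J·s)/(2 × 3.610e-10 m) = 1.461e-25 kg·m/s

(b) The velocity uncertainty:
Δv = Δp/m = (1.461e-25 kg·m/s)/(9.109e-31 kg) = 1.603e+05 m/s = 160.343 km/s

(c) The de Broglie wavelength for this momentum:
λ = h/p = (6.626e-34 J·s)/(1.461e-25 kg·m/s) = 4.536e-09 m = 4.536 nm

Note: The de Broglie wavelength is comparable to the localization size, as expected from wave-particle duality.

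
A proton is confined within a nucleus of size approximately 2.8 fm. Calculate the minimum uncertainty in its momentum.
1.883 × 10^-20 kg·m/s

Using the Heisenberg uncertainty principle:
ΔxΔp ≥ ℏ/2

With Δx ≈ L = 2.800e-15 m (the confinement size):
Δp_min = ℏ/(2Δx)
Δp_min = (1.055e-34 J·s) / (2 × 2.800e-15 m)
Δp_min = 1.883e-20 kg·m/s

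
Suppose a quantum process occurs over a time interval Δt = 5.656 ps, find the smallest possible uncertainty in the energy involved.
58.187 μeV

Using the energy-time uncertainty principle:
ΔEΔt ≥ ℏ/2

The minimum uncertainty in energy is:
ΔE_min = ℏ/(2Δt)
ΔE_min = (1.055e-34 J·s) / (2 × 5.656e-12 s)
ΔE_min = 9.323e-24 J = 58.187 μeV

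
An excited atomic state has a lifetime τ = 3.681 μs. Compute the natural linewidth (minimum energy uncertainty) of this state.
89.407 peV

Using the energy-time uncertainty principle:
ΔEΔt ≥ ℏ/2

The lifetime τ represents the time uncertainty Δt.
The natural linewidth (minimum energy uncertainty) is:

ΔE = ℏ/(2τ)
ΔE = (1.055e-34 J·s) / (2 × 3.681e-06 s)
ΔE = 1.432e-29 J = 89.407 peV

This natural linewidth limits the precision of spectroscopic measurements.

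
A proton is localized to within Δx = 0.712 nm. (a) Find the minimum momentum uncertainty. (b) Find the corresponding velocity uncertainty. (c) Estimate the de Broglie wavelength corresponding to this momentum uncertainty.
(a) Δp_min = 7.406 × 10^-26 kg·m/s
(b) Δv_min = 44.276 m/s
(c) λ_dB = 8.947 nm

Step-by-step:

(a) From the uncertainty principle:
Δp_min = ℏ/(2Δx) = (1.055e-34 J·s)/(2 × 7.120e-10 m) = 7.406e-26 kg·m/s

(b) The velocity uncertainty:
Δv = Δp/m = (7.406e-26 kg·m/s)/(1.673e-27 kg) = 4.428e+01 m/s = 44.276 m/s

(c) The de Broglie wavelength for this momentum:
λ = h/p = (6.626e-34 J·s)/(7.406e-26 kg·m/s) = 8.947e-09 m = 8.947 nm

Note: The de Broglie wavelength is comparable to the localization size, as expected from wave-particle duality.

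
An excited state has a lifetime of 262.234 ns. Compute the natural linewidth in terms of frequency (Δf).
303.460 kHz

Using the energy-time uncertainty principle and E = hf:
ΔEΔt ≥ ℏ/2
hΔf·Δt ≥ ℏ/2

The minimum frequency uncertainty is:
Δf = ℏ/(2hτ) = 1/(4πτ)
Δf = 1/(4π × 2.622e-07 s)
Δf = 3.035e+05 Hz = 303.460 kHz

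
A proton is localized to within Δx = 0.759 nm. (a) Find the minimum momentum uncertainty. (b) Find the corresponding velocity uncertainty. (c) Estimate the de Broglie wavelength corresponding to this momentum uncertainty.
(a) Δp_min = 6.947 × 10^-26 kg·m/s
(b) Δv_min = 41.534 m/s
(c) λ_dB = 9.538 nm

Step-by-step:

(a) From the uncertainty principle:
Δp_min = ℏ/(2Δx) = (1.055e-34 J·s)/(2 × 7.590e-10 m) = 6.947e-26 kg·m/s

(b) The velocity uncertainty:
Δv = Δp/m = (6.947e-26 kg·m/s)/(1.673e-27 kg) = 4.153e+01 m/s = 41.534 m/s

(c) The de Broglie wavelength for this momentum:
λ = h/p = (6.626e-34 J·s)/(6.947e-26 kg·m/s) = 9.538e-09 m = 9.538 nm

Note: The de Broglie wavelength is comparable to the localization size, as expected from wave-particle duality.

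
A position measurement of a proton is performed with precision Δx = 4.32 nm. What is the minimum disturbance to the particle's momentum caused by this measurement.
1.221 × 10^-26 kg·m/s

The uncertainty principle implies that measuring position disturbs momentum:
ΔxΔp ≥ ℏ/2

When we measure position with precision Δx, we necessarily introduce a momentum uncertainty:
Δp ≥ ℏ/(2Δx)
Δp_min = (1.055e-34 J·s) / (2 × 4.320e-09 m)
Δp_min = 1.221e-26 kg·m/s

The more precisely we measure position, the greater the momentum disturbance.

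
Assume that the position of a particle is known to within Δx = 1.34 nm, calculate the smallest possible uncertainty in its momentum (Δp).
3.935 × 10^-26 kg·m/s

Using the Heisenberg uncertainty principle:
ΔxΔp ≥ ℏ/2

The minimum uncertainty in momentum is:
Δp_min = ℏ/(2Δx)
Δp_min = (1.055e-34 J·s) / (2 × 1.340e-09 m)
Δp_min = 3.935e-26 kg·m/s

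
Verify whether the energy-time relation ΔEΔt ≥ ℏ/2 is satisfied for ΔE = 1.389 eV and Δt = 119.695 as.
No, it violates the uncertainty relation.

Calculate the product ΔEΔt:
ΔE = 1.389 eV = 2.225e-19 J
ΔEΔt = (2.225e-19 J) × (1.197e-16 s)
ΔEΔt = 2.664e-35 J·s

Compare to the minimum allowed value ℏ/2:
ℏ/2 = 5.273e-35 J·s

Since ΔEΔt = 2.664e-35 J·s < 5.273e-35 J·s = ℏ/2,
this violates the uncertainty relation.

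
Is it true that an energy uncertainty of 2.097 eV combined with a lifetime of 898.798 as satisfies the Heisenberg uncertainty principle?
Yes, it satisfies the uncertainty relation.

Calculate the product ΔEΔt:
ΔE = 2.097 eV = 3.360e-19 J
ΔEΔt = (3.360e-19 J) × (8.988e-16 s)
ΔEΔt = 3.020e-34 J·s

Compare to the minimum allowed value ℏ/2:
ℏ/2 = 5.273e-35 J·s

Since ΔEΔt = 3.020e-34 J·s ≥ 5.273e-35 J·s = ℏ/2,
this satisfies the uncertainty relation.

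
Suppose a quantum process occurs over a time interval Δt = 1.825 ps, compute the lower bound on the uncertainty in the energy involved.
180.332 μeV

Using the energy-time uncertainty principle:
ΔEΔt ≥ ℏ/2

The minimum uncertainty in energy is:
ΔE_min = ℏ/(2Δt)
ΔE_min = (1.055e-34 J·s) / (2 × 1.825e-12 s)
ΔE_min = 2.889e-23 J = 180.332 μeV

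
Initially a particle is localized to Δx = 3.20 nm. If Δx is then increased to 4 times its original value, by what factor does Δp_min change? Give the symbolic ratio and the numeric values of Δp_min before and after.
Original Δp_min = 1.648 × 10^-26 kg·m/s; new Δp'_min = 4.119 × 10^-27 kg·m/s; ratio Δp'_min/Δp_min = 1/4.

From the uncertainty principle ΔxΔp ≥ ℏ/2, the minimum momentum uncertainty is Δp_min = ℏ/(2Δx).

Original (Δx = 3.20 nm = 3.200e-09 m):
Δp_min = (1.055e-34 J·s)/(2 × 3.200e-09 m) = 1.648e-26 kg·m/s

When Δx → 4Δx:
Δp'_min = ℏ/(2 × 4Δx) = (1/4) × ℏ/(2Δx) = (1/4) × Δp_min
Δp'_min = 1/4 × 1.648e-26 kg·m/s = 4.119e-27 kg·m/s

Since Δp_min ∝ 1/Δx, when Δx is increased to 4 times its original value, Δp_min decreases to 1/4 of its original value.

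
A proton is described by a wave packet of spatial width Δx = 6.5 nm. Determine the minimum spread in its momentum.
8.112 × 10^-27 kg·m/s

For a wave packet, the spatial width Δx and momentum spread Δp are related by the uncertainty principle:
ΔxΔp ≥ ℏ/2

The minimum momentum spread is:
Δp_min = ℏ/(2Δx)
Δp_min = (1.055e-34 J·s) / (2 × 6.500e-09 m)
Δp_min = 8.112e-27 kg·m/s

A wave packet cannot have both a well-defined position and well-defined momentum.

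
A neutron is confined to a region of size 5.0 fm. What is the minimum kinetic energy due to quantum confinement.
207.212 keV

Using the uncertainty principle:

1. Position uncertainty: Δx ≈ 5.000e-15 m
2. Minimum momentum uncertainty: Δp = ℏ/(2Δx) = 1.055e-20 kg·m/s
3. Minimum kinetic energy:
   KE = (Δp)²/(2m) = (1.055e-20)²/(2 × 1.675e-27 kg)
   KE = 3.320e-14 J = 207.212 keV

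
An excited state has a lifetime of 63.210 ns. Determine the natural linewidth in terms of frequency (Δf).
1.259 MHz

Using the energy-time uncertainty principle and E = hf:
ΔEΔt ≥ ℏ/2
hΔf·Δt ≥ ℏ/2

The minimum frequency uncertainty is:
Δf = ℏ/(2hτ) = 1/(4πτ)
Δf = 1/(4π × 6.321e-08 s)
Δf = 1.259e+06 Hz = 1.259 MHz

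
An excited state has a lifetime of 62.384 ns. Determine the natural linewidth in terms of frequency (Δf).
1.276 MHz

Using the energy-time uncertainty principle and E = hf:
ΔEΔt ≥ ℏ/2
hΔf·Δt ≥ ℏ/2

The minimum frequency uncertainty is:
Δf = ℏ/(2hτ) = 1/(4πτ)
Δf = 1/(4π × 6.238e-08 s)
Δf = 1.276e+06 Hz = 1.276 MHz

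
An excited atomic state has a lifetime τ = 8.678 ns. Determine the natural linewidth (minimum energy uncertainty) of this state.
37.924 neV

Using the energy-time uncertainty principle:
ΔEΔt ≥ ℏ/2

The lifetime τ represents the time uncertainty Δt.
The natural linewidth (minimum energy uncertainty) is:

ΔE = ℏ/(2τ)
ΔE = (1.055e-34 J·s) / (2 × 8.678e-09 s)
ΔE = 6.076e-27 J = 37.924 neV

This natural linewidth limits the precision of spectroscopic measurements.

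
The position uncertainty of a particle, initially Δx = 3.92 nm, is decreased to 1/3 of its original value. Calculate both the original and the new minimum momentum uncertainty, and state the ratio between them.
Original Δp_min = 1.345 × 10^-26 kg·m/s; new Δp'_min = 4.035 × 10^-26 kg·m/s; ratio Δp'_min/Δp_min = 3.

From the uncertainty principle ΔxΔp ≥ ℏ/2, the minimum momentum uncertainty is Δp_min = ℏ/(2Δx).

Original (Δx = 3.92 nm = 3.920e-09 m):
Δp_min = (1.055e-34 J·s)/(2 × 3.920e-09 m) = 1.345e-26 kg·m/s

When Δx → (1/3)Δx:
Δp'_min = ℏ/(2 × (1/3)Δx) = 3 × ℏ/(2Δx) = 3 × Δp_min
Δp'_min = 3 × 1.345e-26 kg·m/s = 4.035e-26 kg·m/s

Since Δp_min ∝ 1/Δx, when Δx is decreased to 1/3 of its original value, Δp_min increases to 3 times its original value.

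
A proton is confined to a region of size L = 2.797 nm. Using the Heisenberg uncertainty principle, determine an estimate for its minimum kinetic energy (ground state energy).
663.085 neV

Using the uncertainty principle to estimate ground state energy:

1. The position uncertainty is approximately the confinement size:
   Δx ≈ L = 2.797e-09 m

2. From ΔxΔp ≥ ℏ/2, the minimum momentum uncertainty is:
   Δp ≈ ℏ/(2L) = 1.885e-26 kg·m/s

3. The kinetic energy is approximately:
   KE ≈ (Δp)²/(2m) = (1.885e-26)²/(2 × 1.673e-27 kg)
   KE ≈ 1.062e-25 J = 663.085 neV

This is an order-of-magnitude estimate of the ground state energy.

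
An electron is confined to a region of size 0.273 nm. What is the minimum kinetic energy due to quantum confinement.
127.802 meV

Using the uncertainty principle:

1. Position uncertainty: Δx ≈ 2.730e-10 m
2. Minimum momentum uncertainty: Δp = ℏ/(2Δx) = 1.931e-25 kg·m/s
3. Minimum kinetic energy:
   KE = (Δp)²/(2m) = (1.931e-25)²/(2 × 9.109e-31 kg)
   KE = 2.048e-20 J = 127.802 meV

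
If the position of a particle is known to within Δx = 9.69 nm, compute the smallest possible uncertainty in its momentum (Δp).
5.442 × 10^-27 kg·m/s

Using the Heisenberg uncertainty principle:
ΔxΔp ≥ ℏ/2

The minimum uncertainty in momentum is:
Δp_min = ℏ/(2Δx)
Δp_min = (1.055e-34 J·s) / (2 × 9.690e-09 m)
Δp_min = 5.442e-27 kg·m/s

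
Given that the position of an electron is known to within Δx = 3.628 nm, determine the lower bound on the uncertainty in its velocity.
15.955 km/s

Using the Heisenberg uncertainty principle and Δp = mΔv:
ΔxΔp ≥ ℏ/2
Δx(mΔv) ≥ ℏ/2

The minimum uncertainty in velocity is:
Δv_min = ℏ/(2mΔx)
Δv_min = (1.055e-34 J·s) / (2 × 9.109e-31 kg × 3.628e-09 m)
Δv_min = 1.595e+04 m/s = 15.955 km/s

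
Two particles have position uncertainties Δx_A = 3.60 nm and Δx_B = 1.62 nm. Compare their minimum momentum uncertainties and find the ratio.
Particle B has the larger minimum momentum uncertainty, by a factor of 2.22.

For each particle, the minimum momentum uncertainty is Δp_min = ℏ/(2Δx):

Particle A: Δp_A = ℏ/(2×3.600e-09 m) = 1.465e-26 kg·m/s
Particle B: Δp_B = ℏ/(2×1.620e-09 m) = 3.255e-26 kg·m/s

Ratio: Δp_B/Δp_A = 2.22

Since Δp_min ∝ 1/Δx, the particle with smaller position uncertainty (B) has larger momentum uncertainty.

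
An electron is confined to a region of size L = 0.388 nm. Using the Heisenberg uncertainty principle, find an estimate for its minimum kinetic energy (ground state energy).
63.270 meV

Using the uncertainty principle to estimate ground state energy:

1. The position uncertainty is approximately the confinement size:
   Δx ≈ L = 3.880e-10 m

2. From ΔxΔp ≥ ℏ/2, the minimum momentum uncertainty is:
   Δp ≈ ℏ/(2L) = 1.359e-25 kg·m/s

3. The kinetic energy is approximately:
   KE ≈ (Δp)²/(2m) = (1.359e-25)²/(2 × 9.109e-31 kg)
   KE ≈ 1.014e-20 J = 63.270 meV

This is an order-of-magnitude estimate of the ground state energy.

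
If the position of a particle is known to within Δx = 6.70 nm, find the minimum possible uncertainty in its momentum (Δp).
7.870 × 10^-27 kg·m/s

Using the Heisenberg uncertainty principle:
ΔxΔp ≥ ℏ/2

The minimum uncertainty in momentum is:
Δp_min = ℏ/(2Δx)
Δp_min = (1.055e-34 J·s) / (2 × 6.700e-09 m)
Δp_min = 7.870e-27 kg·m/s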